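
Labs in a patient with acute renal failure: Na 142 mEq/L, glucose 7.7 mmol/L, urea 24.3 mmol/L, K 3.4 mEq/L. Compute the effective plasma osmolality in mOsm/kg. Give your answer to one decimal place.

291.7 mOsm/kg

Effective osmolality excludes urea (freely permeant across cell membranes):
2·Na + glucose
= 2·142 + 7.7
= 284 + 7.7
= 291.7 mOsm/kg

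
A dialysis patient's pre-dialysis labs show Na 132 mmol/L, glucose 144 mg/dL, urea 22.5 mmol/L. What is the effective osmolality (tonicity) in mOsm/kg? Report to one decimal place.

272.0 mOsm/kg

Effective osmolality excludes urea (freely permeant across cell membranes):
2·Na + glucose/18
= 2·132 + 144/18
= 264 + 8
= 272 mOsm/kg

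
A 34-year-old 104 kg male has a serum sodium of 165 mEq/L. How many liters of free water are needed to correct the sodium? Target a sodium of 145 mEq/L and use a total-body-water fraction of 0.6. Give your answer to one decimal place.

8.6 L

TBW = 0.6 · 104 = 62.4 L
Free water deficit = TBW · (Na/145 − 1)
= 62.4 · (165/145 − 1)
= 62.4 · 0.1379
= 8.6 L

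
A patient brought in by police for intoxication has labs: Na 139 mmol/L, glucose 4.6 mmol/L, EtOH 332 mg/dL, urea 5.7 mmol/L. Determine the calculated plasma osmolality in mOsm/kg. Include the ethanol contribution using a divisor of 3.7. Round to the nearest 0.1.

Calculated osmolality = 2·Na + glucose + urea + ethanol/3.7
= 2·139 + 4.6 + 5.7 + 332/3.7
= 278 + 4.60 + 5.70 + 89.73
= 378.03 mOsm/kg

378.0 mOsm/kg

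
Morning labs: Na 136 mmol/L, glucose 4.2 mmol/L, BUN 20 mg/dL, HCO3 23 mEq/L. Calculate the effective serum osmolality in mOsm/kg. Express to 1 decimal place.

Effective osmolality excludes urea (freely permeant across cell membranes):
2·Na + glucose
= 2·136 + 4.2
= 272 + 4.2
= 276.2 mOsm/kg

276.2 mOsm/kg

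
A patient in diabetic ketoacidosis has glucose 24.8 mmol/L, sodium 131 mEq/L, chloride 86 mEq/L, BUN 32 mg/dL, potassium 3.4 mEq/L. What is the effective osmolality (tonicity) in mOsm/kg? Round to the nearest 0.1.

286.8 mOsm/kg

Effective osmolality excludes urea (freely permeant across cell membranes):
2·Na + glucose
= 2·131 + 24.8
= 262 + 24.8
= 286.8 mOsm/kg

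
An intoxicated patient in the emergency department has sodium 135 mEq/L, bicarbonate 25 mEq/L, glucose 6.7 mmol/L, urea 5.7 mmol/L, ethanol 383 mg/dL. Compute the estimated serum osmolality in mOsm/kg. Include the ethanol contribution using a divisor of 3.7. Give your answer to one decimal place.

Calculated osmolality = 2·Na + glucose + urea + ethanol/3.7
= 2·135 + 6.7 + 5.7 + 383/3.7
= 270 + 6.70 + 5.70 + 103.51
= 385.91 mOsm/kg

385.9 mOsm/kg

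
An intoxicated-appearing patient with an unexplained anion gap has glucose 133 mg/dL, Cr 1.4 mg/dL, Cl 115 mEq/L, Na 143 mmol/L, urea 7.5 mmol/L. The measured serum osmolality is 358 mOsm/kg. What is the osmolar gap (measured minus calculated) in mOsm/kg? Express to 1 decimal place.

57.1 mOsm/kg

Calculated osmolality = 2·Na + glucose/18 + urea
= 2·143 + 133/18 + 7.5
= 286 + 7.39 + 7.50
= 300.89 mOsm/kg ≈ 300.9 mOsm/kg
Osmolar gap = measured − calculated = 358 − 300.9 = 57.1 mOsm/kg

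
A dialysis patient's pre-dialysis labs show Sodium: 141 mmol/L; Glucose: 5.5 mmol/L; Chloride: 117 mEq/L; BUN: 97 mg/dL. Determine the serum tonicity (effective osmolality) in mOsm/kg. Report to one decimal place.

Effective osmolality excludes urea (freely permeant across cell membranes):
2·Na + glucose
= 2·141 + 5.5
= 282 + 5.5
= 287.5 mOsm/kg

287.5 mOsm/kg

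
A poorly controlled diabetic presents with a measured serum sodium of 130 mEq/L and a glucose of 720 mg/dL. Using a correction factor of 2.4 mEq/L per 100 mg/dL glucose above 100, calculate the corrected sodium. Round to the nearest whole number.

Corrected Na = measured Na + 2.4 · (glucose − 100)/100
= 130 + 2.4 · (720 − 100)/100
= 130 + 14.9
= 144.9 mEq/L

145 mEq/L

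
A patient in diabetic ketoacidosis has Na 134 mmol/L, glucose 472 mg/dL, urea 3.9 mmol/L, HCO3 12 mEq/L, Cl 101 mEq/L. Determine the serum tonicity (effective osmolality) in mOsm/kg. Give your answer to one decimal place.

294.2 mOsm/kg

Effective osmolality excludes urea (freely permeant across cell membranes):
2·Na + glucose/18
= 2·134 + 472/18
= 268 + 26.22
= 294.22 mOsm/kg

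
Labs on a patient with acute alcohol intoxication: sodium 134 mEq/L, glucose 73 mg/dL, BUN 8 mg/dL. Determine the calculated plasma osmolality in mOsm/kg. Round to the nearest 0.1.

274.9 mOsm/kg

Calculated osmolality = 2·Na + glucose/18 + BUN/2.8
= 2·134 + 73/18 + 8/2.8
= 268 + 4.06 + 2.86
= 274.92 mOsm/kg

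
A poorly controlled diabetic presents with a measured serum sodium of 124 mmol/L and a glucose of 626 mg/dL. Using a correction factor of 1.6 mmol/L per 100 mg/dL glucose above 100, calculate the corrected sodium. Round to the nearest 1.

132 mmol/L

Corrected Na = measured Na + 1.6 · (glucose − 100)/100
= 124 + 1.6 · (626 − 100)/100
= 124 + 8.4
= 132.4 mmol/L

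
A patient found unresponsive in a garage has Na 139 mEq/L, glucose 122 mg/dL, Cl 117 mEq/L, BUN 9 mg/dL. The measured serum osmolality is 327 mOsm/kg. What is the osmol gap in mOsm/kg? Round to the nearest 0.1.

39.0 mOsm/kg

Calculated osmolality = 2·Na + glucose/18 + BUN/2.8
= 2·139 + 122/18 + 9/2.8
= 278 + 6.78 + 3.21
= 287.99 mOsm/kg ≈ 288.0 mOsm/kg
Osmolar gap = measured − calculated = 327 − 288.0 = 39.0 mOsm/kg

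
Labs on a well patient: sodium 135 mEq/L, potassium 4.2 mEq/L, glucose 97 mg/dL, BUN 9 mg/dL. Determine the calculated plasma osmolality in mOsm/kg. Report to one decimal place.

Calculated osmolality = 2·Na + glucose/18 + BUN/2.8
= 2·135 + 97/18 + 9/2.8
= 270 + 5.39 + 3.21
= 278.6 mOsm/kg

278.6 mOsm/kg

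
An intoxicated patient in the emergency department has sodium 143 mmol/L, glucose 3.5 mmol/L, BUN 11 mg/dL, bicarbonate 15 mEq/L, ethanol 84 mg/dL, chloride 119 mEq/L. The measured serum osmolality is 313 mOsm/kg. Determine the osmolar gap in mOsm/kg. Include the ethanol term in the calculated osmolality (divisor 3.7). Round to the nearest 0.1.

Calculated osmolality = 2·Na + glucose + BUN/2.8 + ethanol/3.7
= 2·143 + 3.5 + 11/2.8 + 84/3.7
= 286 + 3.50 + 3.93 + 22.70
= 316.13 mOsm/kg ≈ 316.1 mOsm/kg
Osmolar gap = measured − calculated = 313 − 316.1 = -3.1 mOsm/kg

-3.1 mOsm/kg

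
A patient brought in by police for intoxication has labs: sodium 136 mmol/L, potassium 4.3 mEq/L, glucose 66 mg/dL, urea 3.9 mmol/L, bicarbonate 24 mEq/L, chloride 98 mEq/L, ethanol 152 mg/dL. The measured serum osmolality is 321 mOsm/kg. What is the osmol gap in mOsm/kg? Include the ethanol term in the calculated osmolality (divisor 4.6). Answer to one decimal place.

Calculated osmolality = 2·Na + glucose/18 + urea + ethanol/4.6
= 2·136 + 66/18 + 3.9 + 152/4.6
= 272 + 3.67 + 3.90 + 33.04
= 312.61 mOsm/kg ≈ 312.6 mOsm/kg
Osmolar gap = measured − calculated = 321 − 312.6 = 8.4 mOsm/kg

8.4 mOsm/kg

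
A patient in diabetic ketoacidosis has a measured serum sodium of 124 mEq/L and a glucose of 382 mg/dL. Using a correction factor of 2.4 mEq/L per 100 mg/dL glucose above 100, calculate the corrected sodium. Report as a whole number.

Corrected Na = measured Na + 2.4 · (glucose − 100)/100
= 124 + 2.4 · (382 − 100)/100
= 124 + 6.8
= 130.8 mEq/L

131 mEq/L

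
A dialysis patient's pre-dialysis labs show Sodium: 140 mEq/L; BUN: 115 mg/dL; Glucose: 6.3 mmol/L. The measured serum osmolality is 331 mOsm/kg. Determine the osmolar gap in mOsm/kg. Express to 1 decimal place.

3.6 mOsm/kg

Calculated osmolality = 2·Na + glucose + BUN/2.8
= 2·140 + 6.3 + 115/2.8
= 280 + 6.30 + 41.07
= 327.37 mOsm/kg ≈ 327.4 mOsm/kg
Osmolar gap = measured − calculated = 331 − 327.4 = 3.6 mOsm/kg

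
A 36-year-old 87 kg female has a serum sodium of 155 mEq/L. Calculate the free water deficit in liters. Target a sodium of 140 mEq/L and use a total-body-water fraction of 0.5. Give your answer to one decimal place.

TBW = 0.5 · 87 = 43.5 L
Free water deficit = TBW · (Na/140 − 1)
= 43.5 · (155/140 − 1)
= 43.5 · 0.1071
= 4.66 L

4.7 L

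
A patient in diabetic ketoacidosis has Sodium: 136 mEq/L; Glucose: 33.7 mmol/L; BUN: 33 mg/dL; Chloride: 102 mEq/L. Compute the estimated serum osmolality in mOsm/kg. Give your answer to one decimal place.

317.5 mOsm/kg

Calculated osmolality = 2·Na + glucose + BUN/2.8
= 2·136 + 33.7 + 33/2.8
= 272 + 33.70 + 11.79
= 317.49 mOsm/kg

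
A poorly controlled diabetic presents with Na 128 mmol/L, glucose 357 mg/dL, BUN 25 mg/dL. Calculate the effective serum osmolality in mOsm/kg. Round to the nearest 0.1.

Effective osmolality excludes urea (freely permeant across cell membranes):
2·Na + glucose/18
= 2·128 + 357/18
= 256 + 19.83
= 275.83 mOsm/kg

275.8 mOsm/kg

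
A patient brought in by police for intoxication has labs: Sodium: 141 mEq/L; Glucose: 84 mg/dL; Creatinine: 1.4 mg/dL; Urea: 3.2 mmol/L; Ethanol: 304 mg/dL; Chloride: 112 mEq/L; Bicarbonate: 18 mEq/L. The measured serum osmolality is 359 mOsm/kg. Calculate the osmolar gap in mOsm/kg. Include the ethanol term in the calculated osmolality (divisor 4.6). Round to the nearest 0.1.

Calculated osmolality = 2·Na + glucose/18 + urea + ethanol/4.6
= 2·141 + 84/18 + 3.2 + 304/4.6
= 282 + 4.67 + 3.20 + 66.09
= 355.96 mOsm/kg ≈ 356.0 mOsm/kg
Osmolar gap = measured − calculated = 359 − 356.0 = 3.0 mOsm/kg

3.0 mOsm/kg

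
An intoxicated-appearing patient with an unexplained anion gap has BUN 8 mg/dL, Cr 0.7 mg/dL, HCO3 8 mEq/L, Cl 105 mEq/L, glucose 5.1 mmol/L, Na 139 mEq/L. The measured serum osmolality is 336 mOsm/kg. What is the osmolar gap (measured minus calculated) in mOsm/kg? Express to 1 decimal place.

50.0 mOsm/kg

Calculated osmolality = 2·Na + glucose + BUN/2.8
= 2·139 + 5.1 + 8/2.8
= 278 + 5.10 + 2.86
= 285.96 mOsm/kg ≈ 286.0 mOsm/kg
Osmolar gap = measured − calculated = 336 − 286.0 = 50.0 mOsm/kg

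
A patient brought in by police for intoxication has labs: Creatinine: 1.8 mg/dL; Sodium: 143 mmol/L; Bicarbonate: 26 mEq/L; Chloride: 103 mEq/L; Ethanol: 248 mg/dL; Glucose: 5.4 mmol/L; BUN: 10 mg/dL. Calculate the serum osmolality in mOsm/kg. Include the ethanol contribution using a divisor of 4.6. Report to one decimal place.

348.9 mOsm/kg

Calculated osmolality = 2·Na + glucose + BUN/2.8 + ethanol/4.6
= 2·143 + 5.4 + 10/2.8 + 248/4.6
= 286 + 5.40 + 3.57 + 53.91
= 348.88 mOsm/kg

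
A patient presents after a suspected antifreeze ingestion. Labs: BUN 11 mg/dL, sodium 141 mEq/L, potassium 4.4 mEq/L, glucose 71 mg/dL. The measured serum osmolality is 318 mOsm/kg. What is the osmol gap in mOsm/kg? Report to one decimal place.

28.1 mOsm/kg

Calculated osmolality = 2·Na + glucose/18 + BUN/2.8
= 2·141 + 71/18 + 11/2.8
= 282 + 3.94 + 3.93
= 289.87 mOsm/kg ≈ 289.9 mOsm/kg
Osmolar gap = measured − calculated = 318 − 289.9 = 28.1 mOsm/kg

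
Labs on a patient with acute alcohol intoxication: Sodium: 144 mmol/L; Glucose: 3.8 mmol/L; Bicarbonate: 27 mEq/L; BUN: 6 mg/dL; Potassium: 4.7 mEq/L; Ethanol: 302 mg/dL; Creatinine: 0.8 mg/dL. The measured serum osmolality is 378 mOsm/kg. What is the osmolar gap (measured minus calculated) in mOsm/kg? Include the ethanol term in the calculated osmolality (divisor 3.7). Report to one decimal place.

Calculated osmolality = 2·Na + glucose + BUN/2.8 + ethanol/3.7
= 2·144 + 3.8 + 6/2.8 + 302/3.7
= 288 + 3.80 + 2.14 + 81.62
= 375.56 mOsm/kg ≈ 375.6 mOsm/kg
Osmolar gap = measured − calculated = 378 − 375.6 = 2.4 mOsm/kg

2.4 mOsm/kg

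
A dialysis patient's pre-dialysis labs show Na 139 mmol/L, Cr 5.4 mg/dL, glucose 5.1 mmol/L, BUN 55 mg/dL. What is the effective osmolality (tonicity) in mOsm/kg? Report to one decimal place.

Effective osmolality excludes urea (freely permeant across cell membranes):
2·Na + glucose
= 2·139 + 5.1
= 278 + 5.1
= 283.1 mOsm/kg

283.1 mOsm/kg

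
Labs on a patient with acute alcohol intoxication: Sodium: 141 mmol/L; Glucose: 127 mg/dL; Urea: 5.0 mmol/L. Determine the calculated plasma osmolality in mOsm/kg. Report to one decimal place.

Calculated osmolality = 2·Na + glucose/18 + urea
= 2·141 + 127/18 + 5
= 282 + 7.06 + 5
= 294.06 mOsm/kg

294.1 mOsm/kg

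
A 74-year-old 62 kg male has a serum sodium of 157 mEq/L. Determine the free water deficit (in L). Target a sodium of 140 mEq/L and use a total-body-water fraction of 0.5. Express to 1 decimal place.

3.8 L

TBW = 0.5 · 62 = 31 L
Free water deficit = TBW · (Na/140 − 1)
= 31 · (157/140 − 1)
= 31 · 0.1214
= 3.76 L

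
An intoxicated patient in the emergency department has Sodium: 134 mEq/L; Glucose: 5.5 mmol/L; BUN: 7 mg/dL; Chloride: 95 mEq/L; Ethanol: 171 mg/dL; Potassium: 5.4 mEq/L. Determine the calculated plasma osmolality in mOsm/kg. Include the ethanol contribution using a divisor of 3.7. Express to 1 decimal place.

Calculated osmolality = 2·Na + glucose + BUN/2.8 + ethanol/3.7
= 2·134 + 5.5 + 7/2.8 + 171/3.7
= 268 + 5.50 + 2.50 + 46.22
= 322.22 mOsm/kg

322.2 mOsm/kg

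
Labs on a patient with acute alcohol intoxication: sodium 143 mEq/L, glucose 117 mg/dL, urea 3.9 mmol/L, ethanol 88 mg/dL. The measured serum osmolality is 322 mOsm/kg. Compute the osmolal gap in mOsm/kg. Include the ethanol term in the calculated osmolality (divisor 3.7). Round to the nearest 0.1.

Calculated osmolality = 2·Na + glucose/18 + urea + ethanol/3.7
= 2·143 + 117/18 + 3.9 + 88/3.7
= 286 + 6.50 + 3.90 + 23.78
= 320.18 mOsm/kg ≈ 320.2 mOsm/kg
Osmolar gap = measured − calculated = 322 − 320.2 = 1.8 mOsm/kg

1.8 mOsm/kg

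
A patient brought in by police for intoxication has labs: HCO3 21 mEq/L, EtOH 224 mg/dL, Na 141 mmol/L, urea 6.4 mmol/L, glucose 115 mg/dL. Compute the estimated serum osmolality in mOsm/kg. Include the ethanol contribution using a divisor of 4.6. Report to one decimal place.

343.5 mOsm/kg

Calculated osmolality = 2·Na + glucose/18 + urea + ethanol/4.6
= 2·141 + 115/18 + 6.4 + 224/4.6
= 282 + 6.39 + 6.40 + 48.70
= 343.49 mOsm/kg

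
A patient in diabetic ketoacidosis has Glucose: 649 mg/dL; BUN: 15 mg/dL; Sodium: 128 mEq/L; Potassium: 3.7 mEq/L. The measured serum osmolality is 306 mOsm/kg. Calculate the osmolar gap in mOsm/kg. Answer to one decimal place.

8.6 mOsm/kg

Calculated osmolality = 2·Na + glucose/18 + BUN/2.8
= 2·128 + 649/18 + 15/2.8
= 256 + 36.06 + 5.36
= 297.42 mOsm/kg ≈ 297.4 mOsm/kg
Osmolar gap = measured − calculated = 306 − 297.4 = 8.6 mOsm/kg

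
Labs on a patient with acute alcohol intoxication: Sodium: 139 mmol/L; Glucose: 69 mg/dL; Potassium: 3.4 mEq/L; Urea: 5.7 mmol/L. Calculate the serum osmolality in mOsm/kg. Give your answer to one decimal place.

287.5 mOsm/kg

Calculated osmolality = 2·Na + glucose/18 + urea
= 2·139 + 69/18 + 5.7
= 278 + 3.83 + 5.70
= 287.53 mOsm/kg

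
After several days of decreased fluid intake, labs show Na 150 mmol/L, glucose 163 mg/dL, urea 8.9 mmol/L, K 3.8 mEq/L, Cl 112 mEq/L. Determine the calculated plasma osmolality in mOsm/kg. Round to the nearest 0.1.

318.0 mOsm/kg

Calculated osmolality = 2·Na + glucose/18 + urea
= 2·150 + 163/18 + 8.9
= 300 + 9.06 + 8.90
= 317.96 mOsm/kg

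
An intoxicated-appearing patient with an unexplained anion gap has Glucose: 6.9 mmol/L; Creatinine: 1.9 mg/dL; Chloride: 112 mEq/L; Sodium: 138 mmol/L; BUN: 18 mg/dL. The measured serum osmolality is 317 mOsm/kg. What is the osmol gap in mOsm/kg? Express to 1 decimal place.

Calculated osmolality = 2·Na + glucose + BUN/2.8
= 2·138 + 6.9 + 18/2.8
= 276 + 6.90 + 6.43
= 289.33 mOsm/kg ≈ 289.3 mOsm/kg
Osmolar gap = measured − calculated = 317 − 289.3 = 27.7 mOsm/kg

27.7 mOsm/kg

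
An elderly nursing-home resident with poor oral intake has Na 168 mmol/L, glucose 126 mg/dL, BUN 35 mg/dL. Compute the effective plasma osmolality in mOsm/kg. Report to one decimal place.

Effective osmolality excludes urea (freely permeant across cell membranes):
2·Na + glucose/18
= 2·168 + 126/18
= 336 + 7
= 343 mOsm/kg

343.0 mOsm/kg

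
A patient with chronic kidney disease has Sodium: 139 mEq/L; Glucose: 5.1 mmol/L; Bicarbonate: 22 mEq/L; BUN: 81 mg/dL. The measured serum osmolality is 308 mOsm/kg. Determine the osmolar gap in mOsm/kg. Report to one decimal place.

-4.0 mOsm/kg

Calculated osmolality = 2·Na + glucose + BUN/2.8
= 2·139 + 5.1 + 81/2.8
= 278 + 5.10 + 28.93
= 312.03 mOsm/kg ≈ 312.0 mOsm/kg
Osmolar gap = measured − calculated = 308 − 312.0 = -4.0 mOsm/kg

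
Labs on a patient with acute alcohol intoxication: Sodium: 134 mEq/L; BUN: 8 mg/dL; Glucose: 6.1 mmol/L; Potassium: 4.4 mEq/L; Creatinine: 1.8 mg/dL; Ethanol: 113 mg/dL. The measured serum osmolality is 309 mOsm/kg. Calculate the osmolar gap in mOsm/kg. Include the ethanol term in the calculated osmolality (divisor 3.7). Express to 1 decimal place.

1.5 mOsm/kg

Calculated osmolality = 2·Na + glucose + BUN/2.8 + ethanol/3.7
= 2·134 + 6.1 + 8/2.8 + 113/3.7
= 268 + 6.10 + 2.86 + 30.54
= 307.5 mOsm/kg ≈ 307.5 mOsm/kg
Osmolar gap = measured − calculated = 309 − 307.5 = 1.5 mOsm/kg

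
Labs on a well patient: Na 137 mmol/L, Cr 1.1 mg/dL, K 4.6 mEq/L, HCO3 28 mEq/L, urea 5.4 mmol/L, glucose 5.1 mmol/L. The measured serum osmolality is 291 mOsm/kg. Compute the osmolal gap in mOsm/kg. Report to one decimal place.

Calculated osmolality = 2·Na + glucose + urea
= 2·137 + 5.1 + 5.4
= 274 + 5.10 + 5.40
= 284.5 mOsm/kg ≈ 284.5 mOsm/kg
Osmolar gap = measured − calculated = 291 − 284.5 = 6.5 mOsm/kg

6.5 mOsm/kg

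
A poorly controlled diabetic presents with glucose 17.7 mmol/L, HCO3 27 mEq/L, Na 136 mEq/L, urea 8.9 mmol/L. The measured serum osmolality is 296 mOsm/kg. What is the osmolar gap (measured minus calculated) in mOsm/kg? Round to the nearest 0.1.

Calculated osmolality = 2·Na + glucose + urea
= 2·136 + 17.7 + 8.9
= 272 + 17.70 + 8.90
= 298.6 mOsm/kg ≈ 298.6 mOsm/kg
Osmolar gap = measured − calculated = 296 − 298.6 = -2.6 mOsm/kg

-2.6 mOsm/kg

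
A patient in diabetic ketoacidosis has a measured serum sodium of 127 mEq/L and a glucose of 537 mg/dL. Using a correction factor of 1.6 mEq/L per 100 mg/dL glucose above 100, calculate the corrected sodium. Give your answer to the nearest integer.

134 mEq/L

Corrected Na = measured Na + 1.6 · (glucose − 100)/100
= 127 + 1.6 · (537 − 100)/100
= 127 + 7
= 134 mEq/L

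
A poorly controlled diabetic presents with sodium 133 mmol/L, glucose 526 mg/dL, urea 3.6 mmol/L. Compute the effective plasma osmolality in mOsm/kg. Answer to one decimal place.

Effective osmolality excludes urea (freely permeant across cell membranes):
2·Na + glucose/18
= 2·133 + 526/18
= 266 + 29.22
= 295.22 mOsm/kg

295.2 mOsm/kg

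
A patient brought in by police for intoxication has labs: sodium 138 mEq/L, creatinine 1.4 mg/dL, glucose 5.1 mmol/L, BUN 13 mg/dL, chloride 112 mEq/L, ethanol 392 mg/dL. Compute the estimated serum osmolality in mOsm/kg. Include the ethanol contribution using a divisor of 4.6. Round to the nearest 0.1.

371.0 mOsm/kg

Calculated osmolality = 2·Na + glucose + BUN/2.8 + ethanol/4.6
= 2·138 + 5.1 + 13/2.8 + 392/4.6
= 276 + 5.10 + 4.64 + 85.22
= 370.96 mOsm/kg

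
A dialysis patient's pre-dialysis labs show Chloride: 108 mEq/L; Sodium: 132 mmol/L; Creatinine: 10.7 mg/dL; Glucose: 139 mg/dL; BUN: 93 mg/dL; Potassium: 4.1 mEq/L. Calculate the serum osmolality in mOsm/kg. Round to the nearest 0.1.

Calculated osmolality = 2·Na + glucose/18 + BUN/2.8
= 2·132 + 139/18 + 93/2.8
= 264 + 7.72 + 33.21
= 304.93 mOsm/kg

304.9 mOsm/kg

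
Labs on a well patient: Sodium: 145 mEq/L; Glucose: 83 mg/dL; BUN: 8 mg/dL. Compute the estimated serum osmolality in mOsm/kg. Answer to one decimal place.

297.5 mOsm/kg

Calculated osmolality = 2·Na + glucose/18 + BUN/2.8
= 2·145 + 83/18 + 8/2.8
= 290 + 4.61 + 2.86
= 297.47 mOsm/kg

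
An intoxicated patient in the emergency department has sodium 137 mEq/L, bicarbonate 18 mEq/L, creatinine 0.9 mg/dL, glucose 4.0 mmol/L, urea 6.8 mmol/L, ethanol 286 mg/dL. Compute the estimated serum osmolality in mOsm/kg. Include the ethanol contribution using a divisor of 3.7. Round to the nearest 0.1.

Calculated osmolality = 2·Na + glucose + urea + ethanol/3.7
= 2·137 + 4 + 6.8 + 286/3.7
= 274 + 4 + 6.80 + 77.30
= 362.1 mOsm/kg

362.1 mOsm/kg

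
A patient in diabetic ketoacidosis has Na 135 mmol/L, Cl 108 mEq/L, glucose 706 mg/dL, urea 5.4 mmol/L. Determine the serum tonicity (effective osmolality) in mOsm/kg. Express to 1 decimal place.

Effective osmolality excludes urea (freely permeant across cell membranes):
2·Na + glucose/18
= 2·135 + 706/18
= 270 + 39.22
= 309.22 mOsm/kg

309.2 mOsm/kg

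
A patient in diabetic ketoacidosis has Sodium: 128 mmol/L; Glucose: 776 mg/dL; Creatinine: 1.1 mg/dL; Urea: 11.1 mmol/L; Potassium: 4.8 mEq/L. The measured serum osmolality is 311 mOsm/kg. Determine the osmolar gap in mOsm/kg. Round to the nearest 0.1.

0.8 mOsm/kg

Calculated osmolality = 2·Na + glucose/18 + urea
= 2·128 + 776/18 + 11.1
= 256 + 43.11 + 11.10
= 310.21 mOsm/kg ≈ 310.2 mOsm/kg
Osmolar gap = measured − calculated = 311 − 310.2 = 0.8 mOsm/kg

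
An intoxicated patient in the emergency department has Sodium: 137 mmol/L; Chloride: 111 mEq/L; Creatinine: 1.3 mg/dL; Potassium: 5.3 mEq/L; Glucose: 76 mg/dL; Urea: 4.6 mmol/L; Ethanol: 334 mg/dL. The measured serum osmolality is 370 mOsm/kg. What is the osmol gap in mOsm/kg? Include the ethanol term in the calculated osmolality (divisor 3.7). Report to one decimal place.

-3.1 mOsm/kg

Calculated osmolality = 2·Na + glucose/18 + urea + ethanol/3.7
= 2·137 + 76/18 + 4.6 + 334/3.7
= 274 + 4.22 + 4.60 + 90.27
= 373.09 mOsm/kg ≈ 373.1 mOsm/kg
Osmolar gap = measured − calculated = 370 − 373.1 = -3.1 mOsm/kg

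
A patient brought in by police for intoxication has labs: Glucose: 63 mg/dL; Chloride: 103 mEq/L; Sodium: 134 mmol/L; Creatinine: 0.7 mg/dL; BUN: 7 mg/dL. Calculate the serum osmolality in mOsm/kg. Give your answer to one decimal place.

274.0 mOsm/kg

Calculated osmolality = 2·Na + glucose/18 + BUN/2.8
= 2·134 + 63/18 + 7/2.8
= 268 + 3.50 + 2.50
= 274 mOsm/kg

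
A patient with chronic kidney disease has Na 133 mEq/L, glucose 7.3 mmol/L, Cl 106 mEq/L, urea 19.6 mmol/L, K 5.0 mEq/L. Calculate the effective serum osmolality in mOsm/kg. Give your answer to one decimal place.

273.3 mOsm/kg

Effective osmolality excludes urea (freely permeant across cell membranes):
2·Na + glucose
= 2·133 + 7.3
= 266 + 7.3
= 273.3 mOsm/kg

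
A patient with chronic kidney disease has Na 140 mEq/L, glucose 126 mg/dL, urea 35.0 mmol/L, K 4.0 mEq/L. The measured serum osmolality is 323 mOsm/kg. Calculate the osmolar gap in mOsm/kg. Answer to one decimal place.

1.0 mOsm/kg

Calculated osmolality = 2·Na + glucose/18 + urea
= 2·140 + 126/18 + 35
= 280 + 7 + 35
= 322 mOsm/kg ≈ 322.0 mOsm/kg
Osmolar gap = measured − calculated = 323 − 322.0 = 1.0 mOsm/kg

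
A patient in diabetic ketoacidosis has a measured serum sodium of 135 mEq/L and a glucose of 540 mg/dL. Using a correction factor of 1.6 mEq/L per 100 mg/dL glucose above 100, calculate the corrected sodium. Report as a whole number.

142 mEq/L

Corrected Na = measured Na + 1.6 · (glucose − 100)/100
= 135 + 1.6 · (540 − 100)/100
= 135 + 7
= 142 mEq/L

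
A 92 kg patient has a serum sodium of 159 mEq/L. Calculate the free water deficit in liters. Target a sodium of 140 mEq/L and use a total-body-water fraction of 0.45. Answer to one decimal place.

TBW = 0.45 · 92 = 41.4 L
Free water deficit = TBW · (Na/140 − 1)
= 41.4 · (159/140 − 1)
= 41.4 · 0.1357
= 5.62 L

5.6 L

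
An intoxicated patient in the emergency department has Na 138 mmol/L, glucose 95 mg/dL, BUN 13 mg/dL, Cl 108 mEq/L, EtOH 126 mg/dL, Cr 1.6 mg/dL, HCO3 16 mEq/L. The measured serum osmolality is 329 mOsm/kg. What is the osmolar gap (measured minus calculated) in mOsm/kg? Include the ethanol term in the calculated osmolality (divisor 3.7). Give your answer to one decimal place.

Calculated osmolality = 2·Na + glucose/18 + BUN/2.8 + ethanol/3.7
= 2·138 + 95/18 + 13/2.8 + 126/3.7
= 276 + 5.28 + 4.64 + 34.05
= 319.97 mOsm/kg ≈ 320.0 mOsm/kg
Osmolar gap = measured − calculated = 329 − 320.0 = 9.0 mOsm/kg

9.0 mOsm/kg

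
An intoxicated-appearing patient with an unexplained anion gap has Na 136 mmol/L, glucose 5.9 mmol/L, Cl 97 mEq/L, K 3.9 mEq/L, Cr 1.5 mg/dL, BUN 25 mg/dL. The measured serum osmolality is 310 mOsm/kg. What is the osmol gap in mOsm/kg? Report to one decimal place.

23.2 mOsm/kg

Calculated osmolality = 2·Na + glucose + BUN/2.8
= 2·136 + 5.9 + 25/2.8
= 272 + 5.90 + 8.93
= 286.83 mOsm/kg ≈ 286.8 mOsm/kg
Osmolar gap = measured − calculated = 310 − 286.8 = 23.2 mOsm/kg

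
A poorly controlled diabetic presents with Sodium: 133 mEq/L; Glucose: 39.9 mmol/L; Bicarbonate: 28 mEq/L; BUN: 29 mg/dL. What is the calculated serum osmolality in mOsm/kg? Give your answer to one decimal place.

Calculated osmolality = 2·Na + glucose + BUN/2.8
= 2·133 + 39.9 + 29/2.8
= 266 + 39.90 + 10.36
= 316.26 mOsm/kg

316.3 mOsm/kg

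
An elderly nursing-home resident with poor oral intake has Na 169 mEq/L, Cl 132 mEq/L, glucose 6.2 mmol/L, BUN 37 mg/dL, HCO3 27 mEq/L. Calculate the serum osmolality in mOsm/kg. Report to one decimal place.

Calculated osmolality = 2·Na + glucose + BUN/2.8
= 2·169 + 6.2 + 37/2.8
= 338 + 6.20 + 13.21
= 357.41 mOsm/kg

357.4 mOsm/kg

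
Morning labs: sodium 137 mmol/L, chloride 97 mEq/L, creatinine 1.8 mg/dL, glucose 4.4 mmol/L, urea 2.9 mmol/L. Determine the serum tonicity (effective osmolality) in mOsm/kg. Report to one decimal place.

278.4 mOsm/kg

Effective osmolality excludes urea (freely permeant across cell membranes):
2·Na + glucose
= 2·137 + 4.4
= 274 + 4.4
= 278.4 mOsm/kg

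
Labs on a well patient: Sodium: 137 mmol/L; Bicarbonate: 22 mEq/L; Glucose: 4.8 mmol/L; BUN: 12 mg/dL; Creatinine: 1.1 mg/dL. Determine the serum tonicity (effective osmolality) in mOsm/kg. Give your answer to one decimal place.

Effective osmolality excludes urea (freely permeant across cell membranes):
2·Na + glucose
= 2·137 + 4.8
= 274 + 4.8
= 278.8 mOsm/kg

278.8 mOsm/kg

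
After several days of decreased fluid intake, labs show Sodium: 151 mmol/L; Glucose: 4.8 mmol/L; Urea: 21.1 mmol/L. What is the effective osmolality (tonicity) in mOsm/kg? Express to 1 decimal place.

306.8 mOsm/kg

Effective osmolality excludes urea (freely permeant across cell membranes):
2·Na + glucose
= 2·151 + 4.8
= 302 + 4.8
= 306.8 mOsm/kg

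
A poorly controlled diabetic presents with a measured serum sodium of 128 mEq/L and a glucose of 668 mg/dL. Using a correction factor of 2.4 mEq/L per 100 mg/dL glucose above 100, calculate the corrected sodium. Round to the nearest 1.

Corrected Na = measured Na + 2.4 · (glucose − 100)/100
= 128 + 2.4 · (668 − 100)/100
= 128 + 13.6
= 141.6 mEq/L

142 mEq/L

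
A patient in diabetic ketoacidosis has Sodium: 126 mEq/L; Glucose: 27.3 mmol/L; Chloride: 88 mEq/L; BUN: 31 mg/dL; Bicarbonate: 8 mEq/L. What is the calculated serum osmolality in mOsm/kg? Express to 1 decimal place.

290.4 mOsm/kg

Calculated osmolality = 2·Na + glucose + BUN/2.8
= 2·126 + 27.3 + 31/2.8
= 252 + 27.30 + 11.07
= 290.37 mOsm/kg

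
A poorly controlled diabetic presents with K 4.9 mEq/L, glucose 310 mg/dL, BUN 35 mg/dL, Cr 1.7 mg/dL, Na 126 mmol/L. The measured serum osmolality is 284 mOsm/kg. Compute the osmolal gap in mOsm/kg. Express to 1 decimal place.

2.3 mOsm/kg

Calculated osmolality = 2·Na + glucose/18 + BUN/2.8
= 2·126 + 310/18 + 35/2.8
= 252 + 17.22 + 12.50
= 281.72 mOsm/kg ≈ 281.7 mOsm/kg
Osmolar gap = measured − calculated = 284 − 281.7 = 2.3 mOsm/kg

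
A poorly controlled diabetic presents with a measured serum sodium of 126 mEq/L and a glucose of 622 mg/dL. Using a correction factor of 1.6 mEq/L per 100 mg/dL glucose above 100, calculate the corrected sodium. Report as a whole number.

Corrected Na = measured Na + 1.6 · (glucose − 100)/100
= 126 + 1.6 · (622 − 100)/100
= 126 + 8.4
= 134.4 mEq/L

134 mEq/L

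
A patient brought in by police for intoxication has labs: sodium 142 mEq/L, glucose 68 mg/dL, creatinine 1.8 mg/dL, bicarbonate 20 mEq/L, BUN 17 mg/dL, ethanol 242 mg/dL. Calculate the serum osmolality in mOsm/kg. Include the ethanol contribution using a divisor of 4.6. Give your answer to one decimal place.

346.5 mOsm/kg

Calculated osmolality = 2·Na + glucose/18 + BUN/2.8 + ethanol/4.6
= 2·142 + 68/18 + 17/2.8 + 242/4.6
= 284 + 3.78 + 6.07 + 52.61
= 346.46 mOsm/kg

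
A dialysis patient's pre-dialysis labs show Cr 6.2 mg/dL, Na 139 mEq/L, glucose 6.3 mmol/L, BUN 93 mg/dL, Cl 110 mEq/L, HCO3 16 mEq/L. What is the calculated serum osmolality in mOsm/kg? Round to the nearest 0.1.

Calculated osmolality = 2·Na + glucose + BUN/2.8
= 2·139 + 6.3 + 93/2.8
= 278 + 6.30 + 33.21
= 317.51 mOsm/kg

317.5 mOsm/kg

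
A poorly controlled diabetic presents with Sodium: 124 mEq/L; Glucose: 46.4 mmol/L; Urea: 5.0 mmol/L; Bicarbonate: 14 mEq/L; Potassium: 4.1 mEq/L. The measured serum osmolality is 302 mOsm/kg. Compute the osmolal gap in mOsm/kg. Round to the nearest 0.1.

2.6 mOsm/kg

Calculated osmolality = 2·Na + glucose + urea
= 2·124 + 46.4 + 5
= 248 + 46.40 + 5
= 299.4 mOsm/kg ≈ 299.4 mOsm/kg
Osmolar gap = measured − calculated = 302 − 299.4 = 2.6 mOsm/kg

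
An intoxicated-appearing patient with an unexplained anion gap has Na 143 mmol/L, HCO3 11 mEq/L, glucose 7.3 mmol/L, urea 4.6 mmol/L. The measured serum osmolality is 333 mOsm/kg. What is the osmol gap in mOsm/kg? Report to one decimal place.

Calculated osmolality = 2·Na + glucose + urea
= 2·143 + 7.3 + 4.6
= 286 + 7.30 + 4.60
= 297.9 mOsm/kg ≈ 297.9 mOsm/kg
Osmolar gap = measured − calculated = 333 − 297.9 = 35.1 mOsm/kg

35.1 mOsm/kg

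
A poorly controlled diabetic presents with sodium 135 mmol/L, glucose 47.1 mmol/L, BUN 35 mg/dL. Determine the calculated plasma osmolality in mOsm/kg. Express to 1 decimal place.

Calculated osmolality = 2·Na + glucose + BUN/2.8
= 2·135 + 47.1 + 35/2.8
= 270 + 47.10 + 12.50
= 329.6 mOsm/kg

329.6 mOsm/kg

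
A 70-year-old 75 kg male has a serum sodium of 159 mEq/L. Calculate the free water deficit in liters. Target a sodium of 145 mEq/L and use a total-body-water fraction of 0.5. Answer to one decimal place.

TBW = 0.5 · 75 = 37.5 L
Free water deficit = TBW · (Na/145 − 1)
= 37.5 · (159/145 − 1)
= 37.5 · 0.0966
= 3.62 L

3.6 L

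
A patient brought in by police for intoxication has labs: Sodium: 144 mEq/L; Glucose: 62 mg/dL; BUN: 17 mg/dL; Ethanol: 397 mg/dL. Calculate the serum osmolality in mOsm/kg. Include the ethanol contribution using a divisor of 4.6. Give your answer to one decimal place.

383.8 mOsm/kg

Calculated osmolality = 2·Na + glucose/18 + BUN/2.8 + ethanol/4.6
= 2·144 + 62/18 + 17/2.8 + 397/4.6
= 288 + 3.44 + 6.07 + 86.30
= 383.81 mOsm/kg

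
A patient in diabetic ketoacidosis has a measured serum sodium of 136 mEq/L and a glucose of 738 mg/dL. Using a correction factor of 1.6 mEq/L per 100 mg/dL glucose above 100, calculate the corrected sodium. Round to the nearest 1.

146 mEq/L

Corrected Na = measured Na + 1.6 · (glucose − 100)/100
= 136 + 1.6 · (738 − 100)/100
= 136 + 10.2
= 146.2 mEq/L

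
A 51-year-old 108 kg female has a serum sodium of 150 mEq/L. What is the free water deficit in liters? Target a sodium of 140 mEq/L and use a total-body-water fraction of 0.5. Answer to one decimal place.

TBW = 0.5 · 108 = 54 L
Free water deficit = TBW · (Na/140 − 1)
= 54 · (150/140 − 1)
= 54 · 0.0714
= 3.86 L

3.9 L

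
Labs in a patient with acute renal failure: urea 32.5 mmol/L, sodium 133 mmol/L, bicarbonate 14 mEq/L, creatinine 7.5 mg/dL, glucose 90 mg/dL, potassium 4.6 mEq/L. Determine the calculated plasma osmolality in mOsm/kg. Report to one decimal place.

303.5 mOsm/kg

Calculated osmolality = 2·Na + glucose/18 + urea
= 2·133 + 90/18 + 32.5
= 266 + 5 + 32.50
= 303.5 mOsm/kg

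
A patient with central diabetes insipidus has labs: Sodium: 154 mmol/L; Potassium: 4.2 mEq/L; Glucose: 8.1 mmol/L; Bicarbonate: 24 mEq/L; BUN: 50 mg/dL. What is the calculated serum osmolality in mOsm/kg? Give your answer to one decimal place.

334.0 mOsm/kg

Calculated osmolality = 2·Na + glucose + BUN/2.8
= 2·154 + 8.1 + 50/2.8
= 308 + 8.10 + 17.86
= 333.96 mOsm/kg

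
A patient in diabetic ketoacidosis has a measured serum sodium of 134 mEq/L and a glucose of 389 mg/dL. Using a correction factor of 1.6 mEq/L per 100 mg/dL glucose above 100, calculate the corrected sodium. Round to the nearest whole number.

139 mEq/L

Corrected Na = measured Na + 1.6 · (glucose − 100)/100
= 134 + 1.6 · (389 − 100)/100
= 134 + 4.6
= 138.6 mEq/L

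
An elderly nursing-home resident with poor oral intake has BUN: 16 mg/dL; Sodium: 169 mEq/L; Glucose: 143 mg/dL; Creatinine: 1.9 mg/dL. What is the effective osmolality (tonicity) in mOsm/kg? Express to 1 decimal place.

Effective osmolality excludes urea (freely permeant across cell membranes):
2·Na + glucose/18
= 2·169 + 143/18
= 338 + 7.94
= 345.94 mOsm/kg

345.9 mOsm/kg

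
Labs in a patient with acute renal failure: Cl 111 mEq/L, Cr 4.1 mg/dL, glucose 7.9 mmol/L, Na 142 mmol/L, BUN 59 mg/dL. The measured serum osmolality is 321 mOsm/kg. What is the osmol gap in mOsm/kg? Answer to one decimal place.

8.0 mOsm/kg

Calculated osmolality = 2·Na + glucose + BUN/2.8
= 2·142 + 7.9 + 59/2.8
= 284 + 7.90 + 21.07
= 312.97 mOsm/kg ≈ 313.0 mOsm/kg
Osmolar gap = measured − calculated = 321 − 313.0 = 8.0 mOsm/kg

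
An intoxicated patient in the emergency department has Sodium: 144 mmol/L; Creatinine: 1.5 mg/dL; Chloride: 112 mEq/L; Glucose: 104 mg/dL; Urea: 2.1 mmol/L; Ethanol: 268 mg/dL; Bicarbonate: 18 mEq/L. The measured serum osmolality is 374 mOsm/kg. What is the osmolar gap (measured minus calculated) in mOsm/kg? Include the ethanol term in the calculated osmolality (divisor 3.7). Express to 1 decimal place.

Calculated osmolality = 2·Na + glucose/18 + urea + ethanol/3.7
= 2·144 + 104/18 + 2.1 + 268/3.7
= 288 + 5.78 + 2.10 + 72.43
= 368.31 mOsm/kg ≈ 368.3 mOsm/kg
Osmolar gap = measured − calculated = 374 − 368.3 = 5.7 mOsm/kg

5.7 mOsm/kg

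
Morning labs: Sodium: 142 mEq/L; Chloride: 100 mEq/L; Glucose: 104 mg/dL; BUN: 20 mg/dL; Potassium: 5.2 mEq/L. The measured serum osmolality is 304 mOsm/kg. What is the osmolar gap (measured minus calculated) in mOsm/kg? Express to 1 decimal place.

7.1 mOsm/kg

Calculated osmolality = 2·Na + glucose/18 + BUN/2.8
= 2·142 + 104/18 + 20/2.8
= 284 + 5.78 + 7.14
= 296.92 mOsm/kg ≈ 296.9 mOsm/kg
Osmolar gap = measured − calculated = 304 − 296.9 = 7.1 mOsm/kg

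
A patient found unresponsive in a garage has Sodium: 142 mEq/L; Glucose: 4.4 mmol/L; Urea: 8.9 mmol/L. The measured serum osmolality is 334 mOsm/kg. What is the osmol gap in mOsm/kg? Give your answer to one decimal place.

36.7 mOsm/kg

Calculated osmolality = 2·Na + glucose + urea
= 2·142 + 4.4 + 8.9
= 284 + 4.40 + 8.90
= 297.3 mOsm/kg ≈ 297.3 mOsm/kg
Osmolar gap = measured − calculated = 334 − 297.3 = 36.7 mOsm/kg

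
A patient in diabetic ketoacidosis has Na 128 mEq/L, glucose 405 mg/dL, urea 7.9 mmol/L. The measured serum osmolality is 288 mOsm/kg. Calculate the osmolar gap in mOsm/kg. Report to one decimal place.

1.6 mOsm/kg

Calculated osmolality = 2·Na + glucose/18 + urea
= 2·128 + 405/18 + 7.9
= 256 + 22.50 + 7.90
= 286.4 mOsm/kg ≈ 286.4 mOsm/kg
Osmolar gap = measured − calculated = 288 − 286.4 = 1.6 mOsm/kg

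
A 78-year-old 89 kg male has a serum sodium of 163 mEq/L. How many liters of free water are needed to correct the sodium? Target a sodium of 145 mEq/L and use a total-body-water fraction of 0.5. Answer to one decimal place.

TBW = 0.5 · 89 = 44.5 L
Free water deficit = TBW · (Na/145 − 1)
= 44.5 · (163/145 − 1)
= 44.5 · 0.1241
= 5.52 L

5.5 L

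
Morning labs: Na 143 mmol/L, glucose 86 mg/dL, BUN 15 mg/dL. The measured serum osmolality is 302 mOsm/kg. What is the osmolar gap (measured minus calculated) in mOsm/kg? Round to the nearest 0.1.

5.9 mOsm/kg

Calculated osmolality = 2·Na + glucose/18 + BUN/2.8
= 2·143 + 86/18 + 15/2.8
= 286 + 4.78 + 5.36
= 296.14 mOsm/kg ≈ 296.1 mOsm/kg
Osmolar gap = measured − calculated = 302 − 296.1 = 5.9 mOsm/kg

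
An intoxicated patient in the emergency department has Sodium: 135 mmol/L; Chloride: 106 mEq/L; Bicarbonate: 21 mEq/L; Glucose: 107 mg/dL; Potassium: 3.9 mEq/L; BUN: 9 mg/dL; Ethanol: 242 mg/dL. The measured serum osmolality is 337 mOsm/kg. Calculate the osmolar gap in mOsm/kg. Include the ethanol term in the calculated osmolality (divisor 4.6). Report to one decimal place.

Calculated osmolality = 2·Na + glucose/18 + BUN/2.8 + ethanol/4.6
= 2·135 + 107/18 + 9/2.8 + 242/4.6
= 270 + 5.94 + 3.21 + 52.61
= 331.76 mOsm/kg ≈ 331.8 mOsm/kg
Osmolar gap = measured − calculated = 337 − 331.8 = 5.2 mOsm/kg

5.2 mOsm/kg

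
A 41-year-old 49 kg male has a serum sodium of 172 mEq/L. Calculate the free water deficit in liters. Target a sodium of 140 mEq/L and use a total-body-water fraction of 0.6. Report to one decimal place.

6.7 L

TBW = 0.6 · 49 = 29.4 L
Free water deficit = TBW · (Na/140 − 1)
= 29.4 · (172/140 − 1)
= 29.4 · 0.2286
= 6.72 L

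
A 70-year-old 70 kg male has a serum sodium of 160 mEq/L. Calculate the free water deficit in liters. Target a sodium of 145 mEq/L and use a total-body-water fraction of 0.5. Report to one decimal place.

TBW = 0.5 · 70 = 35 L
Free water deficit = TBW · (Na/145 − 1)
= 35 · (160/145 − 1)
= 35 · 0.1034
= 3.62 L

3.6 L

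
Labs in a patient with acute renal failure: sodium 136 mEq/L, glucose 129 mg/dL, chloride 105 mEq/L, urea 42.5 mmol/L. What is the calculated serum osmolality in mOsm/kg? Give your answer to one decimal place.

Calculated osmolality = 2·Na + glucose/18 + urea
= 2·136 + 129/18 + 42.5
= 272 + 7.17 + 42.50
= 321.67 mOsm/kg

321.7 mOsm/kg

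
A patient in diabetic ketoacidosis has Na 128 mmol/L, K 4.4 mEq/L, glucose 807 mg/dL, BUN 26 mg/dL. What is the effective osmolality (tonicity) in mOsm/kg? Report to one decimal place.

300.8 mOsm/kg

Effective osmolality excludes urea (freely permeant across cell membranes):
2·Na + glucose/18
= 2·128 + 807/18
= 256 + 44.83
= 300.83 mOsm/kg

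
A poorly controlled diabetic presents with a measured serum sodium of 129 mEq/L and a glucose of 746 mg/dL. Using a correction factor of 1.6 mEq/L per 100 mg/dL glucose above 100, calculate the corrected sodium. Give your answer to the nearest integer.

Corrected Na = measured Na + 1.6 · (glucose − 100)/100
= 129 + 1.6 · (746 − 100)/100
= 129 + 10.3
= 139.3 mEq/L

139 mEq/L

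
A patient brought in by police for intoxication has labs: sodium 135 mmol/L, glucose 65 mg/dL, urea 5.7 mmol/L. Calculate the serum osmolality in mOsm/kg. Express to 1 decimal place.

Calculated osmolality = 2·Na + glucose/18 + urea
= 2·135 + 65/18 + 5.7
= 270 + 3.61 + 5.70
= 279.31 mOsm/kg

279.3 mOsm/kg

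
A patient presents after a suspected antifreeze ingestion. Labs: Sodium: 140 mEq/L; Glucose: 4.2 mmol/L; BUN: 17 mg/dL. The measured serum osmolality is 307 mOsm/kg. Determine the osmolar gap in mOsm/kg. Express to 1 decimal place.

Calculated osmolality = 2·Na + glucose + BUN/2.8
= 2·140 + 4.2 + 17/2.8
= 280 + 4.20 + 6.07
= 290.27 mOsm/kg ≈ 290.3 mOsm/kg
Osmolar gap = measured − calculated = 307 − 290.3 = 16.7 mOsm/kg

16.7 mOsm/kg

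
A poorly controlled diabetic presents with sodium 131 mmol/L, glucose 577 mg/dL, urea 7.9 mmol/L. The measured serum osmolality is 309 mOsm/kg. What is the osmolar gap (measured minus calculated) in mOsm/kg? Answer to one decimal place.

7.0 mOsm/kg

Calculated osmolality = 2·Na + glucose/18 + urea
= 2·131 + 577/18 + 7.9
= 262 + 32.06 + 7.90
= 301.96 mOsm/kg ≈ 302.0 mOsm/kg
Osmolar gap = measured − calculated = 309 − 302.0 = 7.0 mOsm/kg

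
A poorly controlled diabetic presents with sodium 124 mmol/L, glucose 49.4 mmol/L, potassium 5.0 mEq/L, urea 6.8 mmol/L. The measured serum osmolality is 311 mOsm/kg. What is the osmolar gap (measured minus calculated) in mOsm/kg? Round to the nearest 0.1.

Calculated osmolality = 2·Na + glucose + urea
= 2·124 + 49.4 + 6.8
= 248 + 49.40 + 6.80
= 304.2 mOsm/kg ≈ 304.2 mOsm/kg
Osmolar gap = measured − calculated = 311 − 304.2 = 6.8 mOsm/kg

6.8 mOsm/kg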